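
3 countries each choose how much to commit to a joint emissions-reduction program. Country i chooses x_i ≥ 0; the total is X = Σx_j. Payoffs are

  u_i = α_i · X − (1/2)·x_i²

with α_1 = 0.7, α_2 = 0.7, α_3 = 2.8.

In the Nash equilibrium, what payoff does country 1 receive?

Country i's FOC: ∂u_i/∂x_i = α_i − x_i = 0, so x_i* = α_i.
NE contributions = (0.7, 0.7, 2.8); X = 4.2.
u_1 = α_1·X − ½·(x_1)² = 0.7·4.2 − ½·0.7² = 2.695.

2.695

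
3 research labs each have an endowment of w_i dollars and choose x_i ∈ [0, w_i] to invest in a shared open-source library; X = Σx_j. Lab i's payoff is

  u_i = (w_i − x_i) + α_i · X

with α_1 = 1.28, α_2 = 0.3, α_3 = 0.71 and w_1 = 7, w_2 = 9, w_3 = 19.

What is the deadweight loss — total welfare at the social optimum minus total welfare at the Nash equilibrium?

36.12

∂u_i/∂x_i = α_i − 1, so lab i contributes w_i if α_i > 1, else 0.
α_i > 1 for i ∈ {1}; NE contributions (7, 0, 0), X = 7.
W^NE = Σw_i − X^NE + (Σα_i)·X^NE = 35 + 1.29·7 = 44.03.
Planner: ∂(Σu_j)/∂x_i = Σα_j − 1 = 1.29 > 0, so everyone contributes w_i; X^SO = 35, W^SO = 35 + 1.29·35 = 80.15.
Deadweight loss = 36.12.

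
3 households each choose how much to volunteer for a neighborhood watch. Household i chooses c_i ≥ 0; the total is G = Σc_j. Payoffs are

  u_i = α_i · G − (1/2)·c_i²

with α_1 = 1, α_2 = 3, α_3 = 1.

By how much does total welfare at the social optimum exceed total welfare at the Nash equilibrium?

Household i's FOC: ∂u_i/∂c_i = α_i − c_i = 0, so c_i* = α_i.
NE contributions = (1, 3, 1); G = 5.
W^NE = (Σα)·G − ½Σα_i² = 5² − ½·11 = 19.5.
Planner sets c_i = Σα_j = 5 for every i, so G^SO = 3·5 = 15.
W^SO = (Σα)·G^SO − ½·3·(Σα)² = (3/2)·5² = 37.5.
Deadweight loss = W^SO − W^NE = 18.

18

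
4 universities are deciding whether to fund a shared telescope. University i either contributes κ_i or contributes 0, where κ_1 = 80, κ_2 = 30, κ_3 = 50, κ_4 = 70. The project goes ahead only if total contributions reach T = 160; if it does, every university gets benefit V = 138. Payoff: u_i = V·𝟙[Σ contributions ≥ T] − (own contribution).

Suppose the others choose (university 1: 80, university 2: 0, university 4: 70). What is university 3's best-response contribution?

50

Others' total = 150. Contributing 50 brings total to 200 ≥ 160: gain V − κ_3 = 88.
Best response: 50.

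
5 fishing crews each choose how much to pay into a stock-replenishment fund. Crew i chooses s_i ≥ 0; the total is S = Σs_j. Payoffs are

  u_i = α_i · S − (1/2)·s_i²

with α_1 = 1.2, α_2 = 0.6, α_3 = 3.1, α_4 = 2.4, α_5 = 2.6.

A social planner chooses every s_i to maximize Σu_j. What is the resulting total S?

Planner FOC: ∂(Σu_j)/∂s_i = (Σα_j) − s_i = 0, so s_i^SO = Σα_j = 9.9 for every i; S^SO = 49.5.

49.5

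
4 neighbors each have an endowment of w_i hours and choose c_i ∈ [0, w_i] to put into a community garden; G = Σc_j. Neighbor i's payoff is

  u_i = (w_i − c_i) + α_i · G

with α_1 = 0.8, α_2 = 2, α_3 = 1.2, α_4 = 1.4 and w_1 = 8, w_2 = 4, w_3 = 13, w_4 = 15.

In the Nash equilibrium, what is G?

32

∂u_i/∂c_i = α_i − 1, so neighbor i contributes w_i if α_i > 1, else 0.
α_i > 1 for i ∈ {2, 3, 4}; NE contributions (0, 4, 13, 15), G = 32.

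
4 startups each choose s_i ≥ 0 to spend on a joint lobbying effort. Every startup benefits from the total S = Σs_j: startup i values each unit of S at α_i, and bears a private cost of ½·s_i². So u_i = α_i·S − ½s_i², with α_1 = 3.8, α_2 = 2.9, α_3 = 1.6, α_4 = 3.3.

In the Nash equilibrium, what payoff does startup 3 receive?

Startup i's FOC: ∂u_i/∂s_i = α_i − s_i = 0, so s_i* = α_i.
NE contributions = (3.8, 2.9, 1.6, 3.3); S = 11.6.
u_3 = α_3·S − ½·(s_3)² = 1.6·11.6 − ½·1.6² = 17.28.

17.28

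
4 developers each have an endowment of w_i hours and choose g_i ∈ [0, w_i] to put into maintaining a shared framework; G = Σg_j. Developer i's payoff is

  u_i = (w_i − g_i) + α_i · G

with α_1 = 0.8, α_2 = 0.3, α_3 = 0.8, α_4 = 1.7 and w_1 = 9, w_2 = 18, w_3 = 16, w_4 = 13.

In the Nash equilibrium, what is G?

13

∂u_i/∂g_i = α_i − 1, so developer i contributes w_i if α_i > 1, else 0.
α_i > 1 for i ∈ {4}; NE contributions (0, 0, 0, 13), G = 13.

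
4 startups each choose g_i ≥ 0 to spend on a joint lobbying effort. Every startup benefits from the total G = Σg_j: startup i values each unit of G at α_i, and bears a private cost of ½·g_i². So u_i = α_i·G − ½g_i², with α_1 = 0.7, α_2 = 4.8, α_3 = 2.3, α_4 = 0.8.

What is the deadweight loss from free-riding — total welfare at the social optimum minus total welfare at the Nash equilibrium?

Startup i's FOC: ∂u_i/∂g_i = α_i − g_i = 0, so g_i* = α_i.
NE contributions = (0.7, 4.8, 2.3, 0.8); G = 8.6.
W^NE = (Σα)·G − ½Σα_i² = 8.6² − ½·29.46 = 59.23.
Planner sets g_i = Σα_j = 8.6 for every i, so G^SO = 4·8.6 = 34.4.
W^SO = (Σα)·G^SO − ½·4·(Σα)² = (4/2)·8.6² = 147.92.
Deadweight loss = W^SO − W^NE = 88.69.

88.69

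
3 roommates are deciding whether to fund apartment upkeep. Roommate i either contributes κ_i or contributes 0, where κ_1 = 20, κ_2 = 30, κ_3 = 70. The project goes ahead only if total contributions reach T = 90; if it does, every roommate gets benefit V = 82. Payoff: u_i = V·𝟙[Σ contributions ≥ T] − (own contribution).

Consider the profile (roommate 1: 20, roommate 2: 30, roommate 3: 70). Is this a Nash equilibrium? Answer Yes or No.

Total = 120 ≥ 90: provided.
Roommate 1 (pledges 20, payoff 62): dropping to 0 → total 100, payoff 82. Profitable deviation.

No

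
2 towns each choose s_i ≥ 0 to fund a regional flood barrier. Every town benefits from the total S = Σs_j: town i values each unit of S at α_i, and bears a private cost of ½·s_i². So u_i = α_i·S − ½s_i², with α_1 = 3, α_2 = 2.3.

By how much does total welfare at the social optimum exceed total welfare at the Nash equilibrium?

7.145

Town i's FOC: ∂u_i/∂s_i = α_i − s_i = 0, so s_i* = α_i.
NE contributions = (3, 2.3); S = 5.3.
W^NE = (Σα)·S − ½Σα_i² = 5.3² − ½·14.29 = 20.945.
Planner sets s_i = Σα_j = 5.3 for every i, so S^SO = 2·5.3 = 10.6.
W^SO = (Σα)·S^SO − ½·2·(Σα)² = (2/2)·5.3² = 28.09.
Deadweight loss = W^SO − W^NE = 7.145.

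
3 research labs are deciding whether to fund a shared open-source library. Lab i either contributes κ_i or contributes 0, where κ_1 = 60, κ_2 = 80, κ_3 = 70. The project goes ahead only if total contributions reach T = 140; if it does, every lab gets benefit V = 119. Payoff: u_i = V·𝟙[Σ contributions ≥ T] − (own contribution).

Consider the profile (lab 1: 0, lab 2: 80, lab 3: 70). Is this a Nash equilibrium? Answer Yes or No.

Total = 150 ≥ 140: provided.
Lab 1 (pledges 0, payoff 119): pledging 60 → total 210, payoff 59. No gain.
Lab 2 (pledges 80, payoff 39): dropping to 0 → total 70, payoff 0. No gain.
Lab 3 (pledges 70, payoff 49): dropping to 0 → total 80, payoff 0. No gain.

Yes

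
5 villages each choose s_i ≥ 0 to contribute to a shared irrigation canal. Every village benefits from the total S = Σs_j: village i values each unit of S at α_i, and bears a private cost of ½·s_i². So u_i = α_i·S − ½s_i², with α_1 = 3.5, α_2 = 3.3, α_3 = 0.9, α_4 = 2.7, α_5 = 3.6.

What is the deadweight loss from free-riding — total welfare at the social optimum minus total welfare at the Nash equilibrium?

Village i's FOC: ∂u_i/∂s_i = α_i − s_i = 0, so s_i* = α_i.
NE contributions = (3.5, 3.3, 0.9, 2.7, 3.6); S = 14.
W^NE = (Σα)·S − ½Σα_i² = 14² − ½·44.2 = 173.9.
Planner sets s_i = Σα_j = 14 for every i, so S^SO = 5·14 = 70.
W^SO = (Σα)·S^SO − ½·5·(Σα)² = (5/2)·14² = 490.
Deadweight loss = W^SO − W^NE = 316.1.

316.1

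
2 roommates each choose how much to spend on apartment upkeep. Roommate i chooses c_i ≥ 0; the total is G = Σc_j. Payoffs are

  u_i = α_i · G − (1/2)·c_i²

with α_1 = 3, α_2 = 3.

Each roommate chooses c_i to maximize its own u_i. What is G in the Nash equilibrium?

Roommate i's FOC: ∂u_i/∂c_i = α_i − c_i = 0, so c_i* = α_i.
NE contributions = (3, 3); G = 6.

6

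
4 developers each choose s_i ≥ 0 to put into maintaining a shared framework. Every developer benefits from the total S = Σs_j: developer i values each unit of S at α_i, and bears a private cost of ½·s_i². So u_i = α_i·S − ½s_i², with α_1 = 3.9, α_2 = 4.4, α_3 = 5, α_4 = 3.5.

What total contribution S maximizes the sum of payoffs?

Planner FOC: ∂(Σu_j)/∂s_i = (Σα_j) − s_i = 0, so s_i^SO = Σα_j = 16.8 for every i; S^SO = 67.2.

67.2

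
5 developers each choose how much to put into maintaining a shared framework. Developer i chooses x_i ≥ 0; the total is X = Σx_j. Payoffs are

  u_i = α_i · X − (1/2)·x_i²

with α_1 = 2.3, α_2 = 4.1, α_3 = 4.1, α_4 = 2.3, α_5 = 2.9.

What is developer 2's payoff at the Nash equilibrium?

Developer i's FOC: ∂u_i/∂x_i = α_i − x_i = 0, so x_i* = α_i.
NE contributions = (2.3, 4.1, 4.1, 2.3, 2.9); X = 15.7.
u_2 = α_2·X − ½·(x_2)² = 4.1·15.7 − ½·4.1² = 55.965.

55.965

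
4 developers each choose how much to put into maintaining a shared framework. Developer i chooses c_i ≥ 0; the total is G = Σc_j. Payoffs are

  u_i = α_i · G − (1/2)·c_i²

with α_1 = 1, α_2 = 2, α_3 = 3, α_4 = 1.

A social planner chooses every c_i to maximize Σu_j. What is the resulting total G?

Planner FOC: ∂(Σu_j)/∂c_i = (Σα_j) − c_i = 0, so c_i^SO = Σα_j = 7 for every i; G^SO = 28.

28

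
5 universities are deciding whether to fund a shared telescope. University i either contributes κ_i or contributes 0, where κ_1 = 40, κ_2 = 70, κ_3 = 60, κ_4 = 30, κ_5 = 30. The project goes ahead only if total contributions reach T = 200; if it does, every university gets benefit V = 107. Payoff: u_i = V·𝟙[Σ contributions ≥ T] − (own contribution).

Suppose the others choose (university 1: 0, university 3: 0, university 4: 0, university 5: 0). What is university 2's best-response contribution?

0

Others' total = 0. Even contributing 70 gives 70 < 200: no benefit either way.
Best response: 0.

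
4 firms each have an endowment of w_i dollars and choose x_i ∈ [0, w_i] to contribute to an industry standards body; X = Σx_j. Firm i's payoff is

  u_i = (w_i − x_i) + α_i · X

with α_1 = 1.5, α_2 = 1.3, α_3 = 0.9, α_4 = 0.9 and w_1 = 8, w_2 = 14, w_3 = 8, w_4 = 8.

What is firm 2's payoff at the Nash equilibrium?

28.6

∂u_i/∂x_i = α_i − 1, so firm i contributes w_i if α_i > 1, else 0.
α_i > 1 for i ∈ {1, 2}; NE contributions (8, 14, 0, 0), X = 22.
u_2 = (14 − 14) + 1.3·22 = 28.6.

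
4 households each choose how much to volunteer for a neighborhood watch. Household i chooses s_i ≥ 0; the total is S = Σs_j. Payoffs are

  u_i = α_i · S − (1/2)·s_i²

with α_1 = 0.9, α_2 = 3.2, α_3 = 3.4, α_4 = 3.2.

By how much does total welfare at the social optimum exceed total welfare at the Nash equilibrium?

Household i's FOC: ∂u_i/∂s_i = α_i − s_i = 0, so s_i* = α_i.
NE contributions = (0.9, 3.2, 3.4, 3.2); S = 10.7.
W^NE = (Σα)·S − ½Σα_i² = 10.7² − ½·32.85 = 98.065.
Planner sets s_i = Σα_j = 10.7 for every i, so S^SO = 4·10.7 = 42.8.
W^SO = (Σα)·S^SO − ½·4·(Σα)² = (4/2)·10.7² = 228.98.
Deadweight loss = W^SO − W^NE = 130.915.

130.915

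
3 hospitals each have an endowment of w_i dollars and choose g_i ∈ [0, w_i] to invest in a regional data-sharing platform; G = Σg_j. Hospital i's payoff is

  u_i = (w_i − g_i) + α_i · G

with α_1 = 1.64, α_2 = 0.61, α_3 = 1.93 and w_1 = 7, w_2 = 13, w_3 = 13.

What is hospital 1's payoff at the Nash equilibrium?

∂u_i/∂g_i = α_i − 1, so hospital i contributes w_i if α_i > 1, else 0.
α_i > 1 for i ∈ {1, 3}; NE contributions (7, 0, 13), G = 20.
u_1 = (7 − 7) + 1.64·20 = 32.8.

32.8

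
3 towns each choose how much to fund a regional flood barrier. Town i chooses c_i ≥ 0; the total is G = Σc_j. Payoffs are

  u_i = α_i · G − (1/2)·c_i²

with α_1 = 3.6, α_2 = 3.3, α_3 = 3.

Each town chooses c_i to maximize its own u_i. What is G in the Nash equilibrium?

Town i's FOC: ∂u_i/∂c_i = α_i − c_i = 0, so c_i* = α_i.
NE contributions = (3.6, 3.3, 3); G = 9.9.

9.9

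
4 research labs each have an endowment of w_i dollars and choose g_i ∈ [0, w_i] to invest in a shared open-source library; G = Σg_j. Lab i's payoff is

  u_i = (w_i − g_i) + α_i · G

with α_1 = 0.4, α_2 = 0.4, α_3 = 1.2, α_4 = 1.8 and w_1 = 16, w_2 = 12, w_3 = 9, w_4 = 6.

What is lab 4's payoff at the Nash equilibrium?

27

∂u_i/∂g_i = α_i − 1, so lab i contributes w_i if α_i > 1, else 0.
α_i > 1 for i ∈ {3, 4}; NE contributions (0, 0, 9, 6), G = 15.
u_4 = (6 − 6) + 1.8·15 = 27.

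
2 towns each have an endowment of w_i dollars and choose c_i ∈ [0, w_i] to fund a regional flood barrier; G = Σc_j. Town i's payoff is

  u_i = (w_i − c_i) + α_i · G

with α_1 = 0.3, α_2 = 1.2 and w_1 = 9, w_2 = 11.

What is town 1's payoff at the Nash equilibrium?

12.3

∂u_i/∂c_i = α_i − 1, so town i contributes w_i if α_i > 1, else 0.
α_i > 1 for i ∈ {2}; NE contributions (0, 11), G = 11.
u_1 = (9 − 0) + 0.3·11 = 12.3.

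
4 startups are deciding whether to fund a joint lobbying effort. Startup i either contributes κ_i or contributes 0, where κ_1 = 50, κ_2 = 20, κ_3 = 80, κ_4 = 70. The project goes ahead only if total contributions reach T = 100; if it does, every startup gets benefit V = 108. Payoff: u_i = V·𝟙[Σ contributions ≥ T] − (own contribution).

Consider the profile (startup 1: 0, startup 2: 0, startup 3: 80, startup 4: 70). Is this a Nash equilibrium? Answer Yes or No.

Yes

Total = 150 ≥ 100: provided.
Startup 1 (pledges 0, payoff 108): pledging 50 → total 200, payoff 58. No gain.
Startup 2 (pledges 0, payoff 108): pledging 20 → total 170, payoff 88. No gain.
Startup 3 (pledges 80, payoff 28): dropping to 0 → total 70, payoff 0. No gain.
Startup 4 (pledges 70, payoff 38): dropping to 0 → total 80, payoff 0. No gain.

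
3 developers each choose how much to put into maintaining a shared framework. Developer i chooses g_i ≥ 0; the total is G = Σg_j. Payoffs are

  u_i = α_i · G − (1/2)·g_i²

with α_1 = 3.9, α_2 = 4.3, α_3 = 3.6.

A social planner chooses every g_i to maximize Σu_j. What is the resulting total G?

35.4

Planner FOC: ∂(Σu_j)/∂g_i = (Σα_j) − g_i = 0, so g_i^SO = Σα_j = 11.8 for every i; G^SO = 35.4.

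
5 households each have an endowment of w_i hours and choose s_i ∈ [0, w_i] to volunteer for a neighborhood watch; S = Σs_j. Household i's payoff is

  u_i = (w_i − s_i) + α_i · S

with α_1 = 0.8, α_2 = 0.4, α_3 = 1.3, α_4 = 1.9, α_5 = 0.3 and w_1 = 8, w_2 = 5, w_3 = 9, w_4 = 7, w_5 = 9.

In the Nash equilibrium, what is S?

∂u_i/∂s_i = α_i − 1, so household i contributes w_i if α_i > 1, else 0.
α_i > 1 for i ∈ {3, 4}; NE contributions (0, 0, 9, 7, 0), S = 16.

16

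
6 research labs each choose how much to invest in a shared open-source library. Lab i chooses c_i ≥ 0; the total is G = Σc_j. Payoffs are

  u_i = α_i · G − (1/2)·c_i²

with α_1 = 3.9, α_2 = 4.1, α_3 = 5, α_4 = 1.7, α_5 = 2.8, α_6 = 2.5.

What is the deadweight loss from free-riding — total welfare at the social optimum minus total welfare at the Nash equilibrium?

837

Lab i's FOC: ∂u_i/∂c_i = α_i − c_i = 0, so c_i* = α_i.
NE contributions = (3.9, 4.1, 5, 1.7, 2.8, 2.5); G = 20.
W^NE = (Σα)·G − ½Σα_i² = 20² − ½·74 = 363.
Planner sets c_i = Σα_j = 20 for every i, so G^SO = 6·20 = 120.
W^SO = (Σα)·G^SO − ½·6·(Σα)² = (6/2)·20² = 1200.
Deadweight loss = W^SO − W^NE = 837.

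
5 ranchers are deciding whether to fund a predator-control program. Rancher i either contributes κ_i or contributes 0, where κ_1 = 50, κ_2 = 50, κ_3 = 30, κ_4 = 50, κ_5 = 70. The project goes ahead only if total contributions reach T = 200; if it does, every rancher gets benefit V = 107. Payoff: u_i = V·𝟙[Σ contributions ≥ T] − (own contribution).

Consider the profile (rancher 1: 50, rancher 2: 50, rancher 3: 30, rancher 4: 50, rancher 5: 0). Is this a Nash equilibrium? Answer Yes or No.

Total = 180 < 200: not provided.
Rancher 1 (pledges 50, payoff -50): dropping to 0 → total 130, payoff 0. Profitable deviation.

No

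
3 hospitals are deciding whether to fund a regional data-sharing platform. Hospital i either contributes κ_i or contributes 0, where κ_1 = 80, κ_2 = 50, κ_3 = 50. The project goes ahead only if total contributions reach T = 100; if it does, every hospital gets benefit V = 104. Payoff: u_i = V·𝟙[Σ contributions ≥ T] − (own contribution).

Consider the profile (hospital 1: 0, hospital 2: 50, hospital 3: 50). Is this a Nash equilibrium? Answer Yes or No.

Total = 100 ≥ 100: provided.
Hospital 1 (pledges 0, payoff 104): pledging 80 → total 180, payoff 24. No gain.
Hospital 2 (pledges 50, payoff 54): dropping to 0 → total 50, payoff 0. No gain.
Hospital 3 (pledges 50, payoff 54): dropping to 0 → total 50, payoff 0. No gain.

Yes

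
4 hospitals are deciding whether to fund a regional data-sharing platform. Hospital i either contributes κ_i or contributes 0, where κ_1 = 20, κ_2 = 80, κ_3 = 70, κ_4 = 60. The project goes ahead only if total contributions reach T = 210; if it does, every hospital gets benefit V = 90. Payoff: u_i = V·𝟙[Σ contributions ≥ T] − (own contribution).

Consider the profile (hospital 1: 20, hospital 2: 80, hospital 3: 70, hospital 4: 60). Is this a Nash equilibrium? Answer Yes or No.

Total = 230 ≥ 210: provided.
Hospital 1 (pledges 20, payoff 70): dropping to 0 → total 210, payoff 90. Profitable deviation.

No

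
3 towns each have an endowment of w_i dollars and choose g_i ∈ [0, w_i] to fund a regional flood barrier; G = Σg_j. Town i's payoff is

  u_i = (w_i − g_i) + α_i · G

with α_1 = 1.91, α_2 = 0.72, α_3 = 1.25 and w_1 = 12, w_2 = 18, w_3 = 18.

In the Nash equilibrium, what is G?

∂u_i/∂g_i = α_i − 1, so town i contributes w_i if α_i > 1, else 0.
α_i > 1 for i ∈ {1, 3}; NE contributions (12, 0, 18), G = 30.

30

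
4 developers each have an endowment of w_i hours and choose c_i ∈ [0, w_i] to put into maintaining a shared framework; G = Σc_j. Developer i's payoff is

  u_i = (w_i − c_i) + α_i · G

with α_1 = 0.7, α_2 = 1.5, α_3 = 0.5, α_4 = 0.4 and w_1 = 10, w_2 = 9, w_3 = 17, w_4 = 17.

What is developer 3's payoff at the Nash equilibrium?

21.5

∂u_i/∂c_i = α_i − 1, so developer i contributes w_i if α_i > 1, else 0.
α_i > 1 for i ∈ {2}; NE contributions (0, 9, 0, 0), G = 9.
u_3 = (17 − 0) + 0.5·9 = 21.5.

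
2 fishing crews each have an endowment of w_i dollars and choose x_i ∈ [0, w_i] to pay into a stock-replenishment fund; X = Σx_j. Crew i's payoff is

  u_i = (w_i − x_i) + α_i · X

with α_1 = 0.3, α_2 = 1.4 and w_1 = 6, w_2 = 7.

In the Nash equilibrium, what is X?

∂u_i/∂x_i = α_i − 1, so crew i contributes w_i if α_i > 1, else 0.
α_i > 1 for i ∈ {2}; NE contributions (0, 7), X = 7.

7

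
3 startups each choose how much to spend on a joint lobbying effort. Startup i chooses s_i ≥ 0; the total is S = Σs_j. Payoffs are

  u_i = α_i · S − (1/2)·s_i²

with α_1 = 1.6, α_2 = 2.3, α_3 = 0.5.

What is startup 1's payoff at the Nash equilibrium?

Startup i's FOC: ∂u_i/∂s_i = α_i − s_i = 0, so s_i* = α_i.
NE contributions = (1.6, 2.3, 0.5); S = 4.4.
u_1 = α_1·S − ½·(s_1)² = 1.6·4.4 − ½·1.6² = 5.76.

5.76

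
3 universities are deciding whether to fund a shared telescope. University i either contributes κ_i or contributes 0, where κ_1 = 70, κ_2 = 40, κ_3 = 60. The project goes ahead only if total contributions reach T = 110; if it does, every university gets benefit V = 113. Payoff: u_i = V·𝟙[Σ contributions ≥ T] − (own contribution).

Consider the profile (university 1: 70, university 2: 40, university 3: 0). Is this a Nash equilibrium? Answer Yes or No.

Yes

Total = 110 ≥ 110: provided.
University 1 (pledges 70, payoff 43): dropping to 0 → total 40, payoff 0. No gain.
University 2 (pledges 40, payoff 73): dropping to 0 → total 70, payoff 0. No gain.
University 3 (pledges 0, payoff 113): pledging 60 → total 170, payoff 53. No gain.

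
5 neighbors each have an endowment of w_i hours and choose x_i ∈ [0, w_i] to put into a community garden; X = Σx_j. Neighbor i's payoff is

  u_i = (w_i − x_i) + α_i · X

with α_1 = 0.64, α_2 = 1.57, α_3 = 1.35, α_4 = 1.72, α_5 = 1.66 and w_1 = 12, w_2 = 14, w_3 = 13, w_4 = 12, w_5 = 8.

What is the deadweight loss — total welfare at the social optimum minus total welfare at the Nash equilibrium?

∂u_i/∂x_i = α_i − 1, so neighbor i contributes w_i if α_i > 1, else 0.
α_i > 1 for i ∈ {2, 3, 4, 5}; NE contributions (0, 14, 13, 12, 8), X = 47.
W^NE = Σw_i − X^NE + (Σα_i)·X^NE = 59 + 5.94·47 = 338.18.
Planner: ∂(Σu_j)/∂x_i = Σα_j − 1 = 5.94 > 0, so everyone contributes w_i; X^SO = 59, W^SO = 59 + 5.94·59 = 409.46.
Deadweight loss = 71.28.

71.28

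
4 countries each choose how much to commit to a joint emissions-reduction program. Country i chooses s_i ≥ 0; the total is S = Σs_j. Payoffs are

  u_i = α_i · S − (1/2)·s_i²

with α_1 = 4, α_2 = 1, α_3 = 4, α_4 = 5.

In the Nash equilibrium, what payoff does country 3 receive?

48

Country i's FOC: ∂u_i/∂s_i = α_i − s_i = 0, so s_i* = α_i.
NE contributions = (4, 1, 4, 5); S = 14.
u_3 = α_3·S − ½·(s_3)² = 4·14 − ½·4² = 48.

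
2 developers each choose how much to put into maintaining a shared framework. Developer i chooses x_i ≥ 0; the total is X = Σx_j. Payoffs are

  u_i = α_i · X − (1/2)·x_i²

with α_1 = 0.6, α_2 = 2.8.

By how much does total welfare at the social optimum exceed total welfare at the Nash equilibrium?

4.1

Developer i's FOC: ∂u_i/∂x_i = α_i − x_i = 0, so x_i* = α_i.
NE contributions = (0.6, 2.8); X = 3.4.
W^NE = (Σα)·X − ½Σα_i² = 3.4² − ½·8.2 = 7.46.
Planner sets x_i = Σα_j = 3.4 for every i, so X^SO = 2·3.4 = 6.8.
W^SO = (Σα)·X^SO − ½·2·(Σα)² = (2/2)·3.4² = 11.56.
Deadweight loss = W^SO − W^NE = 4.1.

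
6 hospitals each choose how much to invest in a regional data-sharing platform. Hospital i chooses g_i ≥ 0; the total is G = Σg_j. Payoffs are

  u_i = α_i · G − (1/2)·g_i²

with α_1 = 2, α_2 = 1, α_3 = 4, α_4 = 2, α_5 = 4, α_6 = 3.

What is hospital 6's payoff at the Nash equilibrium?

Hospital i's FOC: ∂u_i/∂g_i = α_i − g_i = 0, so g_i* = α_i.
NE contributions = (2, 1, 4, 2, 4, 3); G = 16.
u_6 = α_6·G − ½·(g_6)² = 3·16 − ½·3² = 43.5.

43.5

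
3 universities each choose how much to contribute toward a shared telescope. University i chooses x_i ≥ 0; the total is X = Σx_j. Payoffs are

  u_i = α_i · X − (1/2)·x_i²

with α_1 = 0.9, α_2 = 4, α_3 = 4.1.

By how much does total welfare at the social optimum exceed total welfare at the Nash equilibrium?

57.31

University i's FOC: ∂u_i/∂x_i = α_i − x_i = 0, so x_i* = α_i.
NE contributions = (0.9, 4, 4.1); X = 9.
W^NE = (Σα)·X − ½Σα_i² = 9² − ½·33.62 = 64.19.
Planner sets x_i = Σα_j = 9 for every i, so X^SO = 3·9 = 27.
W^SO = (Σα)·X^SO − ½·3·(Σα)² = (3/2)·9² = 121.5.
Deadweight loss = W^SO − W^NE = 57.31.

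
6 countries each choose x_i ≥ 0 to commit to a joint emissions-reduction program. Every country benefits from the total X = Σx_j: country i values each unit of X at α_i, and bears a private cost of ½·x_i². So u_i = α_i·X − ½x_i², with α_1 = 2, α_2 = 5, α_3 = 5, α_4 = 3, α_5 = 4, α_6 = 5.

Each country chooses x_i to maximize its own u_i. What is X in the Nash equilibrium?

24

Country i's FOC: ∂u_i/∂x_i = α_i − x_i = 0, so x_i* = α_i.
NE contributions = (2, 5, 5, 3, 4, 5); X = 24.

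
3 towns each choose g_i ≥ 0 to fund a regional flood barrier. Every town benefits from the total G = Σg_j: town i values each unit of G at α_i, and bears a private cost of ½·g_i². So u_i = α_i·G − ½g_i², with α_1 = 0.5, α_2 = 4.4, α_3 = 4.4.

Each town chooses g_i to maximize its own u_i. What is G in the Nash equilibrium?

9.3

Town i's FOC: ∂u_i/∂g_i = α_i − g_i = 0, so g_i* = α_i.
NE contributions = (0.5, 4.4, 4.4); G = 9.3.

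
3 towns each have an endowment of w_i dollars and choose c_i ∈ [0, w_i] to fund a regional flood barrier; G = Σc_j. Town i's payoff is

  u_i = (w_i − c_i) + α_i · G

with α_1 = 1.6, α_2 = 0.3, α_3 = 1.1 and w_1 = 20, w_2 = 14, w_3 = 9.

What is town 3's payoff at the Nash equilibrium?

31.9

∂u_i/∂c_i = α_i − 1, so town i contributes w_i if α_i > 1, else 0.
α_i > 1 for i ∈ {1, 3}; NE contributions (20, 0, 9), G = 29.
u_3 = (9 − 9) + 1.1·29 = 31.9.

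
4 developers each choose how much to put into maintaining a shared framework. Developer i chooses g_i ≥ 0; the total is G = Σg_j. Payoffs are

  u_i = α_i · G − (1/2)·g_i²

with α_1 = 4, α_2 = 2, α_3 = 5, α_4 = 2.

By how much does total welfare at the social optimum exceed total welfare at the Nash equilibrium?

193.5

Developer i's FOC: ∂u_i/∂g_i = α_i − g_i = 0, so g_i* = α_i.
NE contributions = (4, 2, 5, 2); G = 13.
W^NE = (Σα)·G − ½Σα_i² = 13² − ½·49 = 144.5.
Planner sets g_i = Σα_j = 13 for every i, so G^SO = 4·13 = 52.
W^SO = (Σα)·G^SO − ½·4·(Σα)² = (4/2)·13² = 338.
Deadweight loss = W^SO − W^NE = 193.5.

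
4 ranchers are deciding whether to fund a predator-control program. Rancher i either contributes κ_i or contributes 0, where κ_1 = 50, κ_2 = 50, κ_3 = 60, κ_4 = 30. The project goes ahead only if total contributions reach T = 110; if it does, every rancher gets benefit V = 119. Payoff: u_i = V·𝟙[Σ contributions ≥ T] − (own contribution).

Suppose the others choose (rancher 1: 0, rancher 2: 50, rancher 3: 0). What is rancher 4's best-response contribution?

Others' total = 50. Even contributing 30 gives 80 < 110: no benefit either way.
Best response: 0.

0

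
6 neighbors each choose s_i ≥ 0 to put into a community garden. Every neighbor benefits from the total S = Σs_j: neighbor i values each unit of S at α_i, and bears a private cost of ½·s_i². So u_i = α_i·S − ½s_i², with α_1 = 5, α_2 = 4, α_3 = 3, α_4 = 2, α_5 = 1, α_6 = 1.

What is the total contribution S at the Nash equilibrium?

Neighbor i's FOC: ∂u_i/∂s_i = α_i − s_i = 0, so s_i* = α_i.
NE contributions = (5, 4, 3, 2, 1, 1); S = 16.

16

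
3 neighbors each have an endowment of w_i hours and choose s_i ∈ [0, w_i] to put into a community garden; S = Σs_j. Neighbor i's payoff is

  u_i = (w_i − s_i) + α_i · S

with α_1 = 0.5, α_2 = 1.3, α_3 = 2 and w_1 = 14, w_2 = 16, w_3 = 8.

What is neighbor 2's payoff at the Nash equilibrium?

∂u_i/∂s_i = α_i − 1, so neighbor i contributes w_i if α_i > 1, else 0.
α_i > 1 for i ∈ {2, 3}; NE contributions (0, 16, 8), S = 24.
u_2 = (16 − 16) + 1.3·24 = 31.2.

31.2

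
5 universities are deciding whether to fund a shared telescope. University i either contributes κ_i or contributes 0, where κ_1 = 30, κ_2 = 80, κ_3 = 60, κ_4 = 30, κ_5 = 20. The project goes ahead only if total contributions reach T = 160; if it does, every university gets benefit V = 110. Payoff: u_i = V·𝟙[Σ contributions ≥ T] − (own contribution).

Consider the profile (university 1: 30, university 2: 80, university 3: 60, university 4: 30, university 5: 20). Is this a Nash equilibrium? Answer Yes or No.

Total = 220 ≥ 160: provided.
University 1 (pledges 30, payoff 80): dropping to 0 → total 190, payoff 110. Profitable deviation.

No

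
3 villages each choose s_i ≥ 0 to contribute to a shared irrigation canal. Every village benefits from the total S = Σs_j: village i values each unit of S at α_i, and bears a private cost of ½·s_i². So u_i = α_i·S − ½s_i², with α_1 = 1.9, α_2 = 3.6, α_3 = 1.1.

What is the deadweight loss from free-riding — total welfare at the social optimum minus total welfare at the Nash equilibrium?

Village i's FOC: ∂u_i/∂s_i = α_i − s_i = 0, so s_i* = α_i.
NE contributions = (1.9, 3.6, 1.1); S = 6.6.
W^NE = (Σα)·S − ½Σα_i² = 6.6² − ½·17.78 = 34.67.
Planner sets s_i = Σα_j = 6.6 for every i, so S^SO = 3·6.6 = 19.8.
W^SO = (Σα)·S^SO − ½·3·(Σα)² = (3/2)·6.6² = 65.34.
Deadweight loss = W^SO − W^NE = 30.67.

30.67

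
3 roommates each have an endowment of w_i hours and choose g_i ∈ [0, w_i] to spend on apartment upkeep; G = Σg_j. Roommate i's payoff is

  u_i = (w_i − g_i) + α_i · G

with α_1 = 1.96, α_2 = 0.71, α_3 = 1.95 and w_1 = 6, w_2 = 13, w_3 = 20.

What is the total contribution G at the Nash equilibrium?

∂u_i/∂g_i = α_i − 1, so roommate i contributes w_i if α_i > 1, else 0.
α_i > 1 for i ∈ {1, 3}; NE contributions (6, 0, 20), G = 26.

26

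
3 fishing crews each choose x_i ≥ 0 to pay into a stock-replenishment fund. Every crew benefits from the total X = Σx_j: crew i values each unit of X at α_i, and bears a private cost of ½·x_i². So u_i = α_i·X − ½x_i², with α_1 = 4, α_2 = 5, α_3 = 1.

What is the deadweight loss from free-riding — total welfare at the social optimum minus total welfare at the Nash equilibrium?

71

Crew i's FOC: ∂u_i/∂x_i = α_i − x_i = 0, so x_i* = α_i.
NE contributions = (4, 5, 1); X = 10.
W^NE = (Σα)·X − ½Σα_i² = 10² − ½·42 = 79.
Planner sets x_i = Σα_j = 10 for every i, so X^SO = 3·10 = 30.
W^SO = (Σα)·X^SO − ½·3·(Σα)² = (3/2)·10² = 150.
Deadweight loss = W^SO − W^NE = 71.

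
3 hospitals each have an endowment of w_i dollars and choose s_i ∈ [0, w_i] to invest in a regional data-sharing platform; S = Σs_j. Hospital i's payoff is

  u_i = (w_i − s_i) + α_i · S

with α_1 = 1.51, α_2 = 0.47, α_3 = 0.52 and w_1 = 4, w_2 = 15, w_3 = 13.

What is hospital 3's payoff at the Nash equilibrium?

15.08

∂u_i/∂s_i = α_i − 1, so hospital i contributes w_i if α_i > 1, else 0.
α_i > 1 for i ∈ {1}; NE contributions (4, 0, 0), S = 4.
u_3 = (13 − 0) + 0.52·4 = 15.08.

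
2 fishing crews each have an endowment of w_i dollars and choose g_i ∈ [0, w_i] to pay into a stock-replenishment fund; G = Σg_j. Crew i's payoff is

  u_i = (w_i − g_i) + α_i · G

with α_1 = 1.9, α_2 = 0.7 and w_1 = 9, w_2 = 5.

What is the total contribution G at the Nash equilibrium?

∂u_i/∂g_i = α_i − 1, so crew i contributes w_i if α_i > 1, else 0.
α_i > 1 for i ∈ {1}; NE contributions (9, 0), G = 9.

9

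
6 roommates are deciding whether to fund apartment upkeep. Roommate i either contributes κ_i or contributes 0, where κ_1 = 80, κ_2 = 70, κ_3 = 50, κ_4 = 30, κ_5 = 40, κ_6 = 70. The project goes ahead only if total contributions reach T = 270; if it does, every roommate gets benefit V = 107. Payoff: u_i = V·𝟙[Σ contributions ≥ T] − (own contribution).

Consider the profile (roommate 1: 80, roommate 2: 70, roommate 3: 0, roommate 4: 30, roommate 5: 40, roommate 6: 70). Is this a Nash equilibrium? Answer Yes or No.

Total = 290 ≥ 270: provided.
Roommate 1 (pledges 80, payoff 27): dropping to 0 → total 210, payoff 0. No gain.
Roommate 2 (pledges 70, payoff 37): dropping to 0 → total 220, payoff 0. No gain.
Roommate 3 (pledges 0, payoff 107): pledging 50 → total 340, payoff 57. No gain.
Roommate 4 (pledges 30, payoff 77): dropping to 0 → total 260, payoff 0. No gain.
Roommate 5 (pledges 40, payoff 67): dropping to 0 → total 250, payoff 0. No gain.
Roommate 6 (pledges 70, payoff 37): dropping to 0 → total 220, payoff 0. No gain.

Yes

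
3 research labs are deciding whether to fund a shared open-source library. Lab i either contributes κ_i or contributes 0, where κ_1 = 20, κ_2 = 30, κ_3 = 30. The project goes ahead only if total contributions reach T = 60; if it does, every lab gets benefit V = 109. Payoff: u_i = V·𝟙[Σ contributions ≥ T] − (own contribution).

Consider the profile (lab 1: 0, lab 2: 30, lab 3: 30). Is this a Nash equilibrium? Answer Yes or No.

Total = 60 ≥ 60: provided.
Lab 1 (pledges 0, payoff 109): pledging 20 → total 80, payoff 89. No gain.
Lab 2 (pledges 30, payoff 79): dropping to 0 → total 30, payoff 0. No gain.
Lab 3 (pledges 30, payoff 79): dropping to 0 → total 30, payoff 0. No gain.

Yes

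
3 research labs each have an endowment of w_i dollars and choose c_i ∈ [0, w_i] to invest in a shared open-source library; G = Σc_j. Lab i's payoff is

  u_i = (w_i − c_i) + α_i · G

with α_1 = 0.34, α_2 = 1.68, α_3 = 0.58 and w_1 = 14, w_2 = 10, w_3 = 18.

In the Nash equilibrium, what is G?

∂u_i/∂c_i = α_i − 1, so lab i contributes w_i if α_i > 1, else 0.
α_i > 1 for i ∈ {2}; NE contributions (0, 10, 0), G = 10.

10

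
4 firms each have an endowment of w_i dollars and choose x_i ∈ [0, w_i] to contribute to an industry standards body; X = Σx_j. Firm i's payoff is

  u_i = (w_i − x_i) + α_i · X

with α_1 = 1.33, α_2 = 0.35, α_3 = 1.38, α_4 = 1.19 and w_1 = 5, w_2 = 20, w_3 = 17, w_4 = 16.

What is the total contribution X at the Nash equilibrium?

38

∂u_i/∂x_i = α_i − 1, so firm i contributes w_i if α_i > 1, else 0.
α_i > 1 for i ∈ {1, 3, 4}; NE contributions (5, 0, 17, 16), X = 38.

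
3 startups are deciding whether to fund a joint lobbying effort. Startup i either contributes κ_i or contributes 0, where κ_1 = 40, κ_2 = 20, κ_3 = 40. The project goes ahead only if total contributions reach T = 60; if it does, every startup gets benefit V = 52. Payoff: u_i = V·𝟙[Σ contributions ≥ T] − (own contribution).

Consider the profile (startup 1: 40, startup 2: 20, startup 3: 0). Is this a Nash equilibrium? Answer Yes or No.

Yes

Total = 60 ≥ 60: provided.
Startup 1 (pledges 40, payoff 12): dropping to 0 → total 20, payoff 0. No gain.
Startup 2 (pledges 20, payoff 32): dropping to 0 → total 40, payoff 0. No gain.
Startup 3 (pledges 0, payoff 52): pledging 40 → total 100, payoff 12. No gain.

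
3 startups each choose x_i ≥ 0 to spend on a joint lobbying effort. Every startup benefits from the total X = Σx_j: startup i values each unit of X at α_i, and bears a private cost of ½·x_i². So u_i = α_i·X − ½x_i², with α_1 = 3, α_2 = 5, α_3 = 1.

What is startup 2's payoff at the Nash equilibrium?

32.5

Startup i's FOC: ∂u_i/∂x_i = α_i − x_i = 0, so x_i* = α_i.
NE contributions = (3, 5, 1); X = 9.
u_2 = α_2·X − ½·(x_2)² = 5·9 − ½·5² = 32.5.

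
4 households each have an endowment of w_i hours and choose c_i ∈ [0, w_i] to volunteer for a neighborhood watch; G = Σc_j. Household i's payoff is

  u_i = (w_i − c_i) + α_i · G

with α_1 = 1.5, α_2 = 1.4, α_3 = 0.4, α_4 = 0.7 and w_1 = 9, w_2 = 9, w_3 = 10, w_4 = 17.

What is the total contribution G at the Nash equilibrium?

18

∂u_i/∂c_i = α_i − 1, so household i contributes w_i if α_i > 1, else 0.
α_i > 1 for i ∈ {1, 2}; NE contributions (9, 9, 0, 0), G = 18.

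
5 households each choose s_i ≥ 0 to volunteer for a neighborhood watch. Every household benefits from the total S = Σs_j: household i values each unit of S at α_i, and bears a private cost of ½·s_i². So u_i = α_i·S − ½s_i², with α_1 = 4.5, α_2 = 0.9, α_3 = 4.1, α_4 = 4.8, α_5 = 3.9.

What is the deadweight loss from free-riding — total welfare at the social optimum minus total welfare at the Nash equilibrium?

Household i's FOC: ∂u_i/∂s_i = α_i − s_i = 0, so s_i* = α_i.
NE contributions = (4.5, 0.9, 4.1, 4.8, 3.9); S = 18.2.
W^NE = (Σα)·S − ½Σα_i² = 18.2² − ½·76.12 = 293.18.
Planner sets s_i = Σα_j = 18.2 for every i, so S^SO = 5·18.2 = 91.
W^SO = (Σα)·S^SO − ½·5·(Σα)² = (5/2)·18.2² = 828.1.
Deadweight loss = W^SO − W^NE = 534.92.

534.92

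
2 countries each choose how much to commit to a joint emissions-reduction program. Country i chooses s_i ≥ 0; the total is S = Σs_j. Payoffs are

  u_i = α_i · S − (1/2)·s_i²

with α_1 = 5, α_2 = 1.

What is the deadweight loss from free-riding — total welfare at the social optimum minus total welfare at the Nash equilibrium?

13

Country i's FOC: ∂u_i/∂s_i = α_i − s_i = 0, so s_i* = α_i.
NE contributions = (5, 1); S = 6.
W^NE = (Σα)·S − ½Σα_i² = 6² − ½·26 = 23.
Planner sets s_i = Σα_j = 6 for every i, so S^SO = 2·6 = 12.
W^SO = (Σα)·S^SO − ½·2·(Σα)² = (2/2)·6² = 36.
Deadweight loss = W^SO − W^NE = 13.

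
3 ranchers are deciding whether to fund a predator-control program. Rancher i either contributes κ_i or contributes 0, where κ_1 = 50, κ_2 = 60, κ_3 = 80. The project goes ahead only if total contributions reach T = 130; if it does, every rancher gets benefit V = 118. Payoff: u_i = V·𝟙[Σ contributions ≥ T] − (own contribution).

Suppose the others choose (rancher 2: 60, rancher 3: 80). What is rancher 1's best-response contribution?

Others' total = 140 ≥ 130; contributing adds cost 50 for no extra benefit.
Best response: 0.

0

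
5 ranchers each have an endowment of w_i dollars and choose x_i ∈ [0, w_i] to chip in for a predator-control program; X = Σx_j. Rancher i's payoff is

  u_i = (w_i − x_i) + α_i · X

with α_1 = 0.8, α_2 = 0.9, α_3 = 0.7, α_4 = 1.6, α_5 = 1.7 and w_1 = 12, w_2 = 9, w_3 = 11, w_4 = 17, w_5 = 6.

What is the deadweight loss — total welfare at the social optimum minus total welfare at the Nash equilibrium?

150.4

∂u_i/∂x_i = α_i − 1, so rancher i contributes w_i if α_i > 1, else 0.
α_i > 1 for i ∈ {4, 5}; NE contributions (0, 0, 0, 17, 6), X = 23.
W^NE = Σw_i − X^NE + (Σα_i)·X^NE = 55 + 4.7·23 = 163.1.
Planner: ∂(Σu_j)/∂x_i = Σα_j − 1 = 4.7 > 0, so everyone contributes w_i; X^SO = 55, W^SO = 55 + 4.7·55 = 313.5.
Deadweight loss = 150.4.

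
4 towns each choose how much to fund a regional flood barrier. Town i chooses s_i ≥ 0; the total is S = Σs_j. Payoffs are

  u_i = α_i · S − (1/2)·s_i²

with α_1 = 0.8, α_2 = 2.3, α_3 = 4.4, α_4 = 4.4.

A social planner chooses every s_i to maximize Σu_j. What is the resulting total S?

47.6

Planner FOC: ∂(Σu_j)/∂s_i = (Σα_j) − s_i = 0, so s_i^SO = Σα_j = 11.9 for every i; S^SO = 47.6.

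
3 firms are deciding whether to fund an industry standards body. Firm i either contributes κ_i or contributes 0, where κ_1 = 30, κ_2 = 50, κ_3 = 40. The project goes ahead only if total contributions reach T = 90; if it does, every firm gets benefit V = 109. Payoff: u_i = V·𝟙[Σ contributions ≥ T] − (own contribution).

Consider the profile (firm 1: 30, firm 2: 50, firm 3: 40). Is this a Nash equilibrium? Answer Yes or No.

Total = 120 ≥ 90: provided.
Firm 1 (pledges 30, payoff 79): dropping to 0 → total 90, payoff 109. Profitable deviation.

No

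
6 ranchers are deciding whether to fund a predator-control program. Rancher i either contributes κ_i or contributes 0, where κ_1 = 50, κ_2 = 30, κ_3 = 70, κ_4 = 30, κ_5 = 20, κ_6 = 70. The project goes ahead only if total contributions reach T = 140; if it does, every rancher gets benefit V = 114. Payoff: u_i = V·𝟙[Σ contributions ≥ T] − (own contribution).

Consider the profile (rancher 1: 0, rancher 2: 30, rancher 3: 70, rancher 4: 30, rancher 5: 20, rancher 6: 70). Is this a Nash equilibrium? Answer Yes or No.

No

Total = 220 ≥ 140: provided.
Rancher 1 (pledges 0, payoff 114): pledging 50 → total 270, payoff 64. No gain.
Rancher 2 (pledges 30, payoff 84): dropping to 0 → total 190, payoff 114. Profitable deviation.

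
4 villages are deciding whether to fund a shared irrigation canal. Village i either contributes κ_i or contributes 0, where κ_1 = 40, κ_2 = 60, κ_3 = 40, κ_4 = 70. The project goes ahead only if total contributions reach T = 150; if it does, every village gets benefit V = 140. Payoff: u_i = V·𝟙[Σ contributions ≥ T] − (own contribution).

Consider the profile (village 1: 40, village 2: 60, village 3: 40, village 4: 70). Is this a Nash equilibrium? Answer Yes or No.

Total = 210 ≥ 150: provided.
Village 1 (pledges 40, payoff 100): dropping to 0 → total 170, payoff 140. Profitable deviation.

No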